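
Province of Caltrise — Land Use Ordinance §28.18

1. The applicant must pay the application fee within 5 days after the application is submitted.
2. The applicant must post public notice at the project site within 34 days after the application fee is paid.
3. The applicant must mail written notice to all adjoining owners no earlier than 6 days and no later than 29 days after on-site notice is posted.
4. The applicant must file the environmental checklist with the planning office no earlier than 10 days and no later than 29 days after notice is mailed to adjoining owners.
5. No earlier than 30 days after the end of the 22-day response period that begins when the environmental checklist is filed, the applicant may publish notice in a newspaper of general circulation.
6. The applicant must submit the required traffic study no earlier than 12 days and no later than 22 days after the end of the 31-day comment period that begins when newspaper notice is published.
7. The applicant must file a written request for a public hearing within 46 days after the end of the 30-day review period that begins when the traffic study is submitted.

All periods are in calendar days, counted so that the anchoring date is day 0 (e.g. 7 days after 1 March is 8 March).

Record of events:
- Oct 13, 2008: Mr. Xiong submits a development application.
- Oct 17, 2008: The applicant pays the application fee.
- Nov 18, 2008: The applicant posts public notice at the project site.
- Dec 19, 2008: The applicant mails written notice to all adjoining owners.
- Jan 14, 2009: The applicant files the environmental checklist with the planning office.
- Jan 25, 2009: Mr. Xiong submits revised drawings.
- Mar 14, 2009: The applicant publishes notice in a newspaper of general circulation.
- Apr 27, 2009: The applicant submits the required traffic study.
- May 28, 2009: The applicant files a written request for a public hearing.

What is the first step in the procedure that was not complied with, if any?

Step 1: 5 days after Oct 13, 2008 (when the application is submitted) is Oct 18, 2008; done Oct 17, 2008 — timely.
Step 2: 34 days after Oct 17, 2008 (when the application fee is paid) is Nov 20, 2008; completed Nov 18, 2008, before the deadline.
Step 3: the window is 6–29 days after Nov 18, 2008 (when on-site notice is posted), so Nov 24, 2008 through Dec 17, 2008; done Dec 19, 2008 — 2 days after the window closed.
No need to go further; step 3 was not satisfied.

Step 3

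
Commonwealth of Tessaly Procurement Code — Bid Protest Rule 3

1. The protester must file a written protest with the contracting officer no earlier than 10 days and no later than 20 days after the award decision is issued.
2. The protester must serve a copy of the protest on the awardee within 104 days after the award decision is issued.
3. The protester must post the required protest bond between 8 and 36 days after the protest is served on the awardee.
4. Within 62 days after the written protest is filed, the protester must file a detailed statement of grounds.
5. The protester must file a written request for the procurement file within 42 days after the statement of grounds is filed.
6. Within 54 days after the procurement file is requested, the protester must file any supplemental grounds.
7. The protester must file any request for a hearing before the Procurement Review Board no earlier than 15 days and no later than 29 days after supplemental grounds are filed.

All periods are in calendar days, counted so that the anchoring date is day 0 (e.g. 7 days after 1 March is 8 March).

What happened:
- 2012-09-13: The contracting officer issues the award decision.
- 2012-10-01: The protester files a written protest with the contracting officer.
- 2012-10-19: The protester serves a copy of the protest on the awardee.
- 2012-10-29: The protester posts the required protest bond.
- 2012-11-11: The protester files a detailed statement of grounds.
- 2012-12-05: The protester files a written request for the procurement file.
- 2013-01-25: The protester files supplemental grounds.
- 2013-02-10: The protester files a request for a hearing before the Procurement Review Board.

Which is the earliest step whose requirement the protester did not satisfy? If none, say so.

Step 1 — 10 and 20 days from 2012-09-13 (when the award decision is issued) are 2012-09-23 and 2012-10-03 respectively; 2012-10-01 falls inside that range.
Step 2 — counting 104 days from 2012-09-13 (when the award decision is issued) gives a deadline of 2012-12-26; completed 2012-10-19, before the deadline.
Step 3 — 8 and 36 days from 2012-10-19 (when the protest is served on the awardee) are 2012-10-27 and 2012-11-24 respectively; done 2012-10-29 — within the window.
Step 4 — counting 62 days from 2012-10-01 (when the written protest is filed) gives a deadline of 2012-12-02; completed 2012-11-11, before the deadline.
Step 5 — counting 42 days from 2012-11-11 (when the statement of grounds is filed) gives a deadline of 2012-12-23; done 2012-12-05 — timely.
Step 6 — counting 54 days from 2012-12-05 (when the procurement file is requested) gives a deadline of 2013-01-28; 2013-01-25 is within that limit.
Step 7 — 15 and 29 days from 2013-01-25 (when supplemental grounds are filed) are 2013-02-09 and 2013-02-23 respectively; done 2013-02-10 — within the window.

None — every step was satisfied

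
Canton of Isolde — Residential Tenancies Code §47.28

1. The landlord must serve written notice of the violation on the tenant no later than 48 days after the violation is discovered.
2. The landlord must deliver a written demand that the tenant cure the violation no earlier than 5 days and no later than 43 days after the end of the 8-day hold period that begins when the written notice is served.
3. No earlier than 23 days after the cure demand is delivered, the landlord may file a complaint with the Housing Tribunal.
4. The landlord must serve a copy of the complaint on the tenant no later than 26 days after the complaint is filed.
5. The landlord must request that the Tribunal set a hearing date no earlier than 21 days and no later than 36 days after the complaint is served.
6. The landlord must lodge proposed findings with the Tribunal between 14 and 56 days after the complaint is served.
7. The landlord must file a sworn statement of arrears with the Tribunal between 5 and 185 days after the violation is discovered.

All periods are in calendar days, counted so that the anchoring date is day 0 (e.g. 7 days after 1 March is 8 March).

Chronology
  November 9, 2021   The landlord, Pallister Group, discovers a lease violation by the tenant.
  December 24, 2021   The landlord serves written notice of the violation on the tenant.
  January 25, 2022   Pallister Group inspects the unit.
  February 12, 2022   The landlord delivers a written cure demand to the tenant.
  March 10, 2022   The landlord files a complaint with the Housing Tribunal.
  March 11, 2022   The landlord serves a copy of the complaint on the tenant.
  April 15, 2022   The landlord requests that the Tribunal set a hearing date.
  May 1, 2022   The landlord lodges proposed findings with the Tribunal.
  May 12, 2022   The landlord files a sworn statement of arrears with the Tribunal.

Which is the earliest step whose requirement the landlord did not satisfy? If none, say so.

None — every step was satisfied

(1) due by November 9, 2021 + 48 days = December 27, 2021; completed December 24, 2021, before the deadline.
(2) the permitted window runs from January 1, 2022 + 5 = January 6, 2022 to January 1, 2022 + 43 = February 13, 2022; done February 12, 2022, which is between those dates.
(3) permitted from February 12, 2022 + 23 days = March 7, 2022 onward; March 10, 2022 is on or after that date.
(4) due by March 10, 2022 + 26 days = April 5, 2022; March 11, 2022 is within that limit.
(5) the permitted window runs from March 11, 2022 + 21 = April 1, 2022 to March 11, 2022 + 36 = April 16, 2022; done April 15, 2022 — within the window.
(6) the permitted window runs from March 11, 2022 + 14 = March 25, 2022 to March 11, 2022 + 56 = May 6, 2022; done May 1, 2022, which is between those dates.
(7) the permitted window runs from November 9, 2021 + 5 = November 14, 2021 to November 9, 2021 + 185 = May 13, 2022; done May 12, 2022, which is between those dates.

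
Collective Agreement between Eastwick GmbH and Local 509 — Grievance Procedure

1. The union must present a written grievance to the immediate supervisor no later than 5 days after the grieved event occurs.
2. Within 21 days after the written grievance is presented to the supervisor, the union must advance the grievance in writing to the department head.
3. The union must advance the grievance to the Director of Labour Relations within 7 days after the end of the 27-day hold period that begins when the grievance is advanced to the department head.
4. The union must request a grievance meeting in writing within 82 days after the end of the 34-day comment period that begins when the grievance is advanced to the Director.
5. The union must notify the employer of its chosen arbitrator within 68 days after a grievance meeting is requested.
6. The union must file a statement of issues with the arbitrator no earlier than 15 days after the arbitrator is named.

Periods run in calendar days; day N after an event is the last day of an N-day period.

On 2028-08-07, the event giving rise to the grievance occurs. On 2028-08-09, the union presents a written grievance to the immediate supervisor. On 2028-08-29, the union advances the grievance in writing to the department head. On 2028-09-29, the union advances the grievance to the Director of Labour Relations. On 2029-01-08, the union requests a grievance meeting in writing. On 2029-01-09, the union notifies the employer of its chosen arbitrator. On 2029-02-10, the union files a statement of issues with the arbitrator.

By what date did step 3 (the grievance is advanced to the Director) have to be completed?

The grievance is advanced to the department head on 2028-08-29; the 27-day hold period therefore ends 2028-09-25, and step 3 runs from that date. 7 days after 2028-09-25 is 2028-10-02.

2028-10-02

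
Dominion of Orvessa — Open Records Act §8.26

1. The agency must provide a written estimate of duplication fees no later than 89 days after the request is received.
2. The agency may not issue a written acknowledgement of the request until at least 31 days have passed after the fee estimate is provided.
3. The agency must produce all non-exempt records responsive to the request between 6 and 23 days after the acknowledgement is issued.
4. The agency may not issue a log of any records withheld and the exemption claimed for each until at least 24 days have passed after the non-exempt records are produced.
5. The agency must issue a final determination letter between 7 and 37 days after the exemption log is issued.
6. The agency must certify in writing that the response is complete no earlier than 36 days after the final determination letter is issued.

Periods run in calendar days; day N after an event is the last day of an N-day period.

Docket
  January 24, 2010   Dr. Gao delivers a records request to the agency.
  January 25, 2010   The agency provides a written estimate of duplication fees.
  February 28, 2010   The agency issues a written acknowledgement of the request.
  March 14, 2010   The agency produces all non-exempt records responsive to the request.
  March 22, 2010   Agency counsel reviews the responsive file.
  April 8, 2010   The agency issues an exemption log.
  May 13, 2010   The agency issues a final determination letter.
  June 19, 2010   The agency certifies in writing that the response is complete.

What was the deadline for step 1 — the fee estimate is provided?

Step 1 runs from January 24, 2010, when the request is received. 89 days after January 24, 2010 is April 23, 2010.

April 23, 2010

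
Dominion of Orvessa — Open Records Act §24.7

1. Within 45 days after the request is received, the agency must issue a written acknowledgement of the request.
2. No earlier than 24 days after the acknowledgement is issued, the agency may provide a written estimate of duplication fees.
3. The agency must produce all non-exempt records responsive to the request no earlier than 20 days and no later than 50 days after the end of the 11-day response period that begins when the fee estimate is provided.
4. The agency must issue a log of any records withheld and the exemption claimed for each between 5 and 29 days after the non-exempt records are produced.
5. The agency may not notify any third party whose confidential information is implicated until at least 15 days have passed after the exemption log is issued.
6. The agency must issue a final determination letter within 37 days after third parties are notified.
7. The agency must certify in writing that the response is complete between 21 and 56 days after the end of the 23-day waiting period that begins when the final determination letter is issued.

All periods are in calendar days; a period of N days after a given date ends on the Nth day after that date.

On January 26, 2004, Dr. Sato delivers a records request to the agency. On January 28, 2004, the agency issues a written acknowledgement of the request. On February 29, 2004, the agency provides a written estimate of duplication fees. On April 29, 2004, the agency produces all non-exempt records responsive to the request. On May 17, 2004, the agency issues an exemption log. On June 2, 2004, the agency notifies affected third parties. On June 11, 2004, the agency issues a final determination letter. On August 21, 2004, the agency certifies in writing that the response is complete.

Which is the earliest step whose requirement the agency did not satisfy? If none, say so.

None — every step was satisfied

(1) due by January 26, 2004 + 45 days = March 11, 2004; done January 28, 2004 — timely.
(2) permitted from January 28, 2004 + 24 days = February 21, 2004 onward; done February 29, 2004, after the minimum wait.
(3) the permitted window runs from March 11, 2004 + 20 = March 31, 2004 to March 11, 2004 + 50 = April 30, 2004; done April 29, 2004 — within the window.
(4) the permitted window runs from April 29, 2004 + 5 = May 4, 2004 to April 29, 2004 + 29 = May 28, 2004; done May 17, 2004 — within the window.
(5) permitted from May 17, 2004 + 15 days = June 1, 2004 onward; June 2, 2004 is on or after that date.
(6) due by June 2, 2004 + 37 days = July 9, 2004; done June 11, 2004 — timely.
(7) the permitted window runs from July 4, 2004 + 21 = July 25, 2004 to July 4, 2004 + 56 = August 29, 2004; done August 21, 2004 — within the window.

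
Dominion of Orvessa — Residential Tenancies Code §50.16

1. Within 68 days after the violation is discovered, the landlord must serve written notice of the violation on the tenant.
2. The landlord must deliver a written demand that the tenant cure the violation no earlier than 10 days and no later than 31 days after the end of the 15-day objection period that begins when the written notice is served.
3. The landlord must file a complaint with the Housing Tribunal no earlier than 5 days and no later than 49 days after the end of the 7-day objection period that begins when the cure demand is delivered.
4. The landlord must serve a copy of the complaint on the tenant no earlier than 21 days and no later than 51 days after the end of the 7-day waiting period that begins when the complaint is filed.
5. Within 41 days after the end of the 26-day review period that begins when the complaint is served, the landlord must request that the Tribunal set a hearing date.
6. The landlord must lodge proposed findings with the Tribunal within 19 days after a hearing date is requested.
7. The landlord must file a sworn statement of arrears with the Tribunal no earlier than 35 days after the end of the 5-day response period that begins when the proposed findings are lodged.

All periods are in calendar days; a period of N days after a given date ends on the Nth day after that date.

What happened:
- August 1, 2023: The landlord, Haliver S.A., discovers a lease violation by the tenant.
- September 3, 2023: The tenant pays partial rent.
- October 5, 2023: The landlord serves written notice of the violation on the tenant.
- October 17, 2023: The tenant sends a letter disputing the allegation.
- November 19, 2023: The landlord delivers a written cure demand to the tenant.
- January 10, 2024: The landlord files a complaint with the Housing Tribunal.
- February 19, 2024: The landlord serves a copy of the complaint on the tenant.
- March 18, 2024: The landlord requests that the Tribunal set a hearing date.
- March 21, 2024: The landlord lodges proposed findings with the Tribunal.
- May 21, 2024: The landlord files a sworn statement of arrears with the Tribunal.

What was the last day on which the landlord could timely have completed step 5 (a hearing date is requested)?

April 26, 2024

The complaint is served on February 19, 2024; the 26-day review period therefore ends March 16, 2024, and step 5 runs from that date. 41 days after March 16, 2024 is April 26, 2024.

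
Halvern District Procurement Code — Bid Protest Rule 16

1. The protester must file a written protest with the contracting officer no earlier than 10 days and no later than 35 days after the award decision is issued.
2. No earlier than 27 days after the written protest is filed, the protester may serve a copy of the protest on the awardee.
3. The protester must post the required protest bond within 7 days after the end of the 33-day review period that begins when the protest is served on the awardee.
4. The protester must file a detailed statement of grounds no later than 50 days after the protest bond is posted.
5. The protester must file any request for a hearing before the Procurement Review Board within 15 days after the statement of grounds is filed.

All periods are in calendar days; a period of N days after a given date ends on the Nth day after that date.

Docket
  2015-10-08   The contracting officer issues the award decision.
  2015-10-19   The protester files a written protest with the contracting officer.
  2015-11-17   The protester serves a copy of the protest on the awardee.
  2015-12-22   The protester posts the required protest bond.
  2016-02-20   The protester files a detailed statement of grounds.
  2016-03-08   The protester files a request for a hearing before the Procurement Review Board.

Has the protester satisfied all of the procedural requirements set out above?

No

Step 1: the window is 10–35 days after 2015-10-08 (when the award decision is issued), so 2015-10-18 through 2015-11-12; 2015-10-19 falls inside that range.
Step 2: the earliest permitted date is 27 days after 2015-10-19 (when the written protest is filed), i.e. 2015-11-15; done 2015-11-17 — permitted.
Step 3: 7 days after 2015-12-20 (end of the 33-day review period, which began when the protest is served on the awardee on 2015-11-17) is 2015-12-27; done 2015-12-22 — timely.
Step 4: 50 days after 2015-12-22 (when the protest bond is posted) is 2016-02-10; 2016-02-20 misses that deadline by 10 days.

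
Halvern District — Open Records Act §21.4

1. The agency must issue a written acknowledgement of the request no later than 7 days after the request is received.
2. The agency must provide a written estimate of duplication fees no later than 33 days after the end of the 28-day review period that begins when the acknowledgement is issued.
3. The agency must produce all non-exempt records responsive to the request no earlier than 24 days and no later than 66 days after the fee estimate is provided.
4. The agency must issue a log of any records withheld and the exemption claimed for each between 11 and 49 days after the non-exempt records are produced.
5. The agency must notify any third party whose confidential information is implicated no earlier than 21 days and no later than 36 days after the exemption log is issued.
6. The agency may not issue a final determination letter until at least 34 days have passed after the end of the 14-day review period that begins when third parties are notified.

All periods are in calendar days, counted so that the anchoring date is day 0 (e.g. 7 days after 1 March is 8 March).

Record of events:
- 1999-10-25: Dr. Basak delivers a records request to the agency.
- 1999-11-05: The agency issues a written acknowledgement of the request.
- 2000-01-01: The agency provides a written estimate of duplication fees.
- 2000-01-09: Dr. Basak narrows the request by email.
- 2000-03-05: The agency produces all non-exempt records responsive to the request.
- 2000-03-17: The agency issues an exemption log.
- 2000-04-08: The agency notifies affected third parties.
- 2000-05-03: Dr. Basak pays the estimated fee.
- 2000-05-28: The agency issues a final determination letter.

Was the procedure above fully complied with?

Step 1: 7 days after 1999-10-25 (when the request is received) is 1999-11-01; done 1999-11-05 — 4 days late.

No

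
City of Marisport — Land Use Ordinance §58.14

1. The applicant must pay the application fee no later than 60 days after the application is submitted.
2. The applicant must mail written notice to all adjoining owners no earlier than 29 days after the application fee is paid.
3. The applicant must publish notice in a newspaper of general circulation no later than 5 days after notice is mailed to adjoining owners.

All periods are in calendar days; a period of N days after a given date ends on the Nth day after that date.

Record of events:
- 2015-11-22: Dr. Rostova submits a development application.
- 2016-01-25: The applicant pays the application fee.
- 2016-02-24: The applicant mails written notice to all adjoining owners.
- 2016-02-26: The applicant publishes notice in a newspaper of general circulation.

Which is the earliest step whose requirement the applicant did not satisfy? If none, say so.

(1) due by 2015-11-22 + 60 days = 2016-01-21; done 2016-01-25 — 4 days late.

Step 1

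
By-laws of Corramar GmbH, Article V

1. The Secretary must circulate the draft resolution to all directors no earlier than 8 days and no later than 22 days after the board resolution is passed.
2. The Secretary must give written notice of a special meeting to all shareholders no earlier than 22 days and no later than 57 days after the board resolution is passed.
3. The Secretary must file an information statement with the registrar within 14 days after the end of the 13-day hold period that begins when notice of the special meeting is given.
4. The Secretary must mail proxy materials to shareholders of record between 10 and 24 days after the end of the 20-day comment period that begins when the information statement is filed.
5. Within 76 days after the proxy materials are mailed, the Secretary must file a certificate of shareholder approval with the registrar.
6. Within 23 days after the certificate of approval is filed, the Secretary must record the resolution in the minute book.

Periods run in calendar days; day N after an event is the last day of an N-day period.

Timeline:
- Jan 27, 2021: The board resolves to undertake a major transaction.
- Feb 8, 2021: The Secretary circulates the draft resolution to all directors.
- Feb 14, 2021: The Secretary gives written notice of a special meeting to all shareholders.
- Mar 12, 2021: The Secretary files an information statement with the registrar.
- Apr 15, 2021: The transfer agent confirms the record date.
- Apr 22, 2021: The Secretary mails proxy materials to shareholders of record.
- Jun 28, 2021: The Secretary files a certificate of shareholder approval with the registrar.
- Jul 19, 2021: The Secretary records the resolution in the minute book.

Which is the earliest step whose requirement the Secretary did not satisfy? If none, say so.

Step 2

(1) the permitted window runs from Jan 27, 2021 + 8 = Feb 4, 2021 to Jan 27, 2021 + 22 = Feb 18, 2021; done Feb 8, 2021 — within the window.
(2) the permitted window runs from Jan 27, 2021 + 22 = Feb 18, 2021 to Jan 27, 2021 + 57 = Mar 25, 2021; Feb 14, 2021 is 4 days too early.
That is the first point of non-compliance.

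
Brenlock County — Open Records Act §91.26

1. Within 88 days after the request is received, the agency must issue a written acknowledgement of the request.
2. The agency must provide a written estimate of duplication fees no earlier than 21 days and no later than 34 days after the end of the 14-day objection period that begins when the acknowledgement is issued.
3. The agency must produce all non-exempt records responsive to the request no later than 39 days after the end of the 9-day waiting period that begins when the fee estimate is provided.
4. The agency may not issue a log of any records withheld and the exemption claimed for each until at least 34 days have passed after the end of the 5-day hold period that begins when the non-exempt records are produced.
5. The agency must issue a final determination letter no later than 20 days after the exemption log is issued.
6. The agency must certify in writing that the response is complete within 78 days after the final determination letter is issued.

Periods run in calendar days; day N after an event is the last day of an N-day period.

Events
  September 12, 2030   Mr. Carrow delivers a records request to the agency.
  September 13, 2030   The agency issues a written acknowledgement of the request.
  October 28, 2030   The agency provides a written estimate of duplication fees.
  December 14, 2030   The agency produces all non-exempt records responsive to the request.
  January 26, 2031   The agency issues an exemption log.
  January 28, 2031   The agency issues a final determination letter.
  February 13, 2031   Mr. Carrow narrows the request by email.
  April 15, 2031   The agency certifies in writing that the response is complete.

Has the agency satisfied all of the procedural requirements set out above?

Step 1 — counting 88 days from September 12, 2030 (when the request is received) gives a deadline of December 9, 2030; September 13, 2030 is within that limit.
Step 2 — 21 and 34 days from September 27, 2030 (end of the 14-day objection period, which began when the acknowledgement is issued on September 13, 2030) are October 18, 2030 and October 31, 2030 respectively; October 28, 2030 falls inside that range.
Step 3 — counting 39 days from November 6, 2030 (end of the 9-day waiting period, which began when the fee estimate is provided on October 28, 2030) gives a deadline of December 15, 2030; done December 14, 2030 — timely.
Step 4 — must wait 34 days from December 19, 2030 (end of the 5-day hold period, which began when the non-exempt records are produced on December 14, 2030), so not before January 22, 2031; done January 26, 2031 — permitted.
Step 5 — counting 20 days from January 26, 2031 (when the exemption log is issued) gives a deadline of February 15, 2031; completed January 28, 2031, before the deadline.
Step 6 — counting 78 days from January 28, 2031 (when the final determination letter is issued) gives a deadline of April 16, 2031; completed April 15, 2031, before the deadline.

Yes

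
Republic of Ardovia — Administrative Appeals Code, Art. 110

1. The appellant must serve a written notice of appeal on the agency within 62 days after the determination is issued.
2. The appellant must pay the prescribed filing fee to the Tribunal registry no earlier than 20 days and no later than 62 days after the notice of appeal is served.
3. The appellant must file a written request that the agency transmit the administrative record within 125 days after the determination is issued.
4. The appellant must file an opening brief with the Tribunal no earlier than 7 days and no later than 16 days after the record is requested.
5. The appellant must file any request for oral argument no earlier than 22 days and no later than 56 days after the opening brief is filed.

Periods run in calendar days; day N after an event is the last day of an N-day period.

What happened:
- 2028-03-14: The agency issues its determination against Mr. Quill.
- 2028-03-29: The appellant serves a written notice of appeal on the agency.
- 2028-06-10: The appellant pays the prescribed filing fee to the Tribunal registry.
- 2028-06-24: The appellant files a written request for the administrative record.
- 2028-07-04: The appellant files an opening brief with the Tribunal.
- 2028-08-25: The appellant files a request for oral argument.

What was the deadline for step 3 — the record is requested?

Step 3 runs from 2028-03-14, when the determination is issued. 125 days after 2028-03-14 is 2028-07-17.

2028-07-17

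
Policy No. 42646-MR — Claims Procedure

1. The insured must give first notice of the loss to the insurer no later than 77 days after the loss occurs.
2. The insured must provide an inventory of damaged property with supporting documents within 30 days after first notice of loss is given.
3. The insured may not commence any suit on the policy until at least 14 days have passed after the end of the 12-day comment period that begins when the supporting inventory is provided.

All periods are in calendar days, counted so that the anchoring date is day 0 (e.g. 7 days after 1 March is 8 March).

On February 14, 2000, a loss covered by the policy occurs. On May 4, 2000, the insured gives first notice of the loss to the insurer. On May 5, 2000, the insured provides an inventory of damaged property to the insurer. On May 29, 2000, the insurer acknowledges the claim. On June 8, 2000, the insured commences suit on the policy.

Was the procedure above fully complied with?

No

Step 1: 77 days after February 14, 2000 (when the loss occurs) is May 1, 2000; May 4, 2000 misses that deadline by 3 days.
The analysis stops there.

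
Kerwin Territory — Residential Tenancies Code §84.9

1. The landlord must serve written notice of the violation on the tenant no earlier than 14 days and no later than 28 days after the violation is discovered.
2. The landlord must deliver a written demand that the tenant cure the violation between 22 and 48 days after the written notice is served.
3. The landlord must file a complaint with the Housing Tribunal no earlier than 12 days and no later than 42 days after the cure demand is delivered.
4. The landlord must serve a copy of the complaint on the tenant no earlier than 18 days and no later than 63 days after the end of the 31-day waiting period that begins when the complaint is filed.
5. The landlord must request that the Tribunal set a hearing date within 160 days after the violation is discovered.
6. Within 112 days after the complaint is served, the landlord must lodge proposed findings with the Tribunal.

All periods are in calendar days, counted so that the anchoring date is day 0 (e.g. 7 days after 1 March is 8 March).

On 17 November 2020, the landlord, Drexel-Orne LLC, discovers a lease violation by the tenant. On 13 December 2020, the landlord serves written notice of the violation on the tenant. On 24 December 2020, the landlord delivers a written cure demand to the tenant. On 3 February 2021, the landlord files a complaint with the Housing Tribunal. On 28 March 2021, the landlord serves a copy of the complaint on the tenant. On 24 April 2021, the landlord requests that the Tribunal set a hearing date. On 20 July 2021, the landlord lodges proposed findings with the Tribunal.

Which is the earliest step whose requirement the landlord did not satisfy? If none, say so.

Step 1 — 14 and 28 days from 17 November 2020 (when the violation is discovered) are 1 December 2020 and 15 December 2020 respectively; done 13 December 2020 — within the window.
Step 2 — 22 and 48 days from 13 December 2020 (when the written notice is served) are 4 January 2021 and 30 January 2021 respectively; done 24 December 2020 — 11 days before the window opened.

Step 2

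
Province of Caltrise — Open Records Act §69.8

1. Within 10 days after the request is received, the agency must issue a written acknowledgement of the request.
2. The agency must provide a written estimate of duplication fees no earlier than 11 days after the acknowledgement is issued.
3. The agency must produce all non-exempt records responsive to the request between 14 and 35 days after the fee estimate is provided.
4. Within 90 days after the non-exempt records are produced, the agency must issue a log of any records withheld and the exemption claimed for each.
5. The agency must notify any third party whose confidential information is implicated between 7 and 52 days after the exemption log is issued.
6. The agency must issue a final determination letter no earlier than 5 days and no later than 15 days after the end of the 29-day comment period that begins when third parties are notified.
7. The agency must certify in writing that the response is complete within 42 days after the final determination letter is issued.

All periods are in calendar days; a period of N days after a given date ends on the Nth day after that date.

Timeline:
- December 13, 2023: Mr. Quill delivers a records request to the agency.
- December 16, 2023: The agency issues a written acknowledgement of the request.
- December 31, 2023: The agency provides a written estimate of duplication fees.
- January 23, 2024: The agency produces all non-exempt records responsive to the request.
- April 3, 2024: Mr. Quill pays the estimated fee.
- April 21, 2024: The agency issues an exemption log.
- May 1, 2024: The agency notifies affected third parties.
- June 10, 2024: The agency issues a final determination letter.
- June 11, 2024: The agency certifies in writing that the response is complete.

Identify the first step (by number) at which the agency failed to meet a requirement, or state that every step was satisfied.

None — every step was satisfied

(1) due by December 13, 2023 + 10 days = December 23, 2023; December 16, 2023 is within that limit.
(2) permitted from December 16, 2023 + 11 days = December 27, 2023 onward; December 31, 2023 is on or after that date.
(3) the permitted window runs from December 31, 2023 + 14 = January 14, 2024 to December 31, 2023 + 35 = February 4, 2024; done January 23, 2024 — within the window.
(4) due by January 23, 2024 + 90 days = April 22, 2024; April 21, 2024 is within that limit.
(5) the permitted window runs from April 21, 2024 + 7 = April 28, 2024 to April 21, 2024 + 52 = June 12, 2024; May 1, 2024 falls inside that range.
(6) the permitted window runs from May 30, 2024 + 5 = June 4, 2024 to May 30, 2024 + 15 = June 14, 2024; June 10, 2024 falls inside that range.
(7) due by June 10, 2024 + 42 days = July 22, 2024; done June 11, 2024 — timely.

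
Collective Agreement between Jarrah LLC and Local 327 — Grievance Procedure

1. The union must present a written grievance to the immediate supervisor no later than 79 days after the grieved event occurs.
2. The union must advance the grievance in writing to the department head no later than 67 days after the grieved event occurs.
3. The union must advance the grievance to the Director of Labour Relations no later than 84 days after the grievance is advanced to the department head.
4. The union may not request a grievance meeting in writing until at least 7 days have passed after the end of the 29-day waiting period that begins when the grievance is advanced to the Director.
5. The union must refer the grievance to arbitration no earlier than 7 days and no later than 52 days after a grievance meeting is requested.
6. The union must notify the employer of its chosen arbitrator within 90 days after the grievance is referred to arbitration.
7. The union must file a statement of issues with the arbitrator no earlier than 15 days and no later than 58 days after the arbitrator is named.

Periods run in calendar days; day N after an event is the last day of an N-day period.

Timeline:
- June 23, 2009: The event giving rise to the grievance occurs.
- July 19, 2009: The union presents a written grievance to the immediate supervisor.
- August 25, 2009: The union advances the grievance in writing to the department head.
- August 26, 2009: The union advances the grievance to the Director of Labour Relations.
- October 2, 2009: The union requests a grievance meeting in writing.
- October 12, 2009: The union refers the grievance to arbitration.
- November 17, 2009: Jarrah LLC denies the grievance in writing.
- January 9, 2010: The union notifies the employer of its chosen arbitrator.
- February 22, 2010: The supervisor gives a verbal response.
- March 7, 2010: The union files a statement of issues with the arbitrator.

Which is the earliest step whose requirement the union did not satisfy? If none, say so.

None — every step was satisfied

Step 1 — counting 79 days from June 23, 2009 (when the grieved event occurs) gives a deadline of September 10, 2009; done July 19, 2009 — timely.
Step 2 — counting 67 days from June 23, 2009 (when the grieved event occurs) gives a deadline of August 29, 2009; done August 25, 2009 — timely.
Step 3 — counting 84 days from August 25, 2009 (when the grievance is advanced to the department head) gives a deadline of November 17, 2009; August 26, 2009 is within that limit.
Step 4 — must wait 7 days from September 24, 2009 (end of the 29-day waiting period, which began when the grievance is advanced to the Director on August 26, 2009), so not before October 1, 2009; done October 2, 2009, after the minimum wait.
Step 5 — 7 and 52 days from October 2, 2009 (when a grievance meeting is requested) are October 9, 2009 and November 23, 2009 respectively; done October 12, 2009 — within the window.
Step 6 — counting 90 days from October 12, 2009 (when the grievance is referred to arbitration) gives a deadline of January 10, 2010; January 9, 2010 is within that limit.
Step 7 — 15 and 58 days from January 9, 2010 (when the arbitrator is named) are January 24, 2010 and March 8, 2010 respectively; March 7, 2010 falls inside that range.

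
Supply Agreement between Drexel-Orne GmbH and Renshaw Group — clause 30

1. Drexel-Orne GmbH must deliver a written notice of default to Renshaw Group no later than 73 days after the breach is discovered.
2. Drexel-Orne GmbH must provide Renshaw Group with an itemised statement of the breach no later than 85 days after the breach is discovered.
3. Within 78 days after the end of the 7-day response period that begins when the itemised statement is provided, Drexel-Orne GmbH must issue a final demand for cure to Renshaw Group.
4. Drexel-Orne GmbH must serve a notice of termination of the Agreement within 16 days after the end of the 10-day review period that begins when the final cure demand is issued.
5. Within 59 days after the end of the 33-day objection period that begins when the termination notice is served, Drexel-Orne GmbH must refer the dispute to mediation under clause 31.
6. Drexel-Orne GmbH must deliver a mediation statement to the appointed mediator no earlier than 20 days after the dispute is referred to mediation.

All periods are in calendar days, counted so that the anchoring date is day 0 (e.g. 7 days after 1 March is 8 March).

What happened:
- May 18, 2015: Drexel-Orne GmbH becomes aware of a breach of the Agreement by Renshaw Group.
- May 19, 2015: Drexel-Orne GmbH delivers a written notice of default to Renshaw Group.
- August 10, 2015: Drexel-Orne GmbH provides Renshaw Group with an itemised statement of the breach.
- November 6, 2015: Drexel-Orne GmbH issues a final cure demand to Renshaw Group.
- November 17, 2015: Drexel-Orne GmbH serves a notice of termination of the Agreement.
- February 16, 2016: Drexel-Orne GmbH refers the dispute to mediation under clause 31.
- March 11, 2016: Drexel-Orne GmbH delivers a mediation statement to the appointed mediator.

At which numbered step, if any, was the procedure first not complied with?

Step 1 — counting 73 days from May 18, 2015 (when the breach is discovered) gives a deadline of July 30, 2015; May 19, 2015 is within that limit.
Step 2 — counting 85 days from May 18, 2015 (when the breach is discovered) gives a deadline of August 11, 2015; August 10, 2015 is within that limit.
Step 3 — counting 78 days from August 17, 2015 (end of the 7-day response period, which began when the itemised statement is provided on August 10, 2015) gives a deadline of November 3, 2015; not done until November 6, 2015, 3 days after the deadline.
That is the first point of non-compliance.

Step 3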